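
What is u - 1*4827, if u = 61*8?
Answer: -4339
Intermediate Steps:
u = 488
u - 1*4827 = 488 - 1*4827 = 488 - 4827 = -4339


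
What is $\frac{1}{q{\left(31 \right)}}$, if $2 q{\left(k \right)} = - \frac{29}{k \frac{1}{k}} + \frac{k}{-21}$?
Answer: $- \frac{21}{320} \approx -0.065625$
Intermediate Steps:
$q{\left(k \right)} = - \frac{29}{2} - \frac{k}{42}$ ($q{\left(k \right)} = \frac{- \frac{29}{k \frac{1}{k}} + \frac{k}{-21}}{2} = \frac{- \frac{29}{1} + k \left(- \frac{1}{21}\right)}{2} = \frac{\left(-29\right) 1 - \frac{k}{21}}{2} = \frac{-29 - \frac{k}{21}}{2} = - \frac{29}{2} - \frac{k}{42}$)
$\frac{1}{q{\left(31 \right)}} = \frac{1}{- \frac{29}{2} - \frac{31}{42}} = \frac{1}{- \frac{320}{21}} = - \frac{21}{320}$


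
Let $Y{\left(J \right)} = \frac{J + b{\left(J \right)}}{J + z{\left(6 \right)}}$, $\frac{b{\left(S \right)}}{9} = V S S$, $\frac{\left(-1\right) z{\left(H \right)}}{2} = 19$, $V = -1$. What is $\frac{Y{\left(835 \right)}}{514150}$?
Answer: $- \frac{48263}{3152135} \approx -0.015311$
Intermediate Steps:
$z{\left(H \right)} = -38$ ($z{\left(H \right)} = \left(-2\right) 19 = -38$)
$b{\left(S \right)} = - 9 S^{2}$ ($b{\left(S \right)} = 9 - S S = 9 \left(- S^{2}\right) = - 9 S^{2}$)
$Y{\left(J \right)} = \frac{J - 9 J^{2}}{-38 + J}$ ($Y{\left(J \right)} = \frac{J - 9 J^{2}}{J - 38} = \frac{J - 9 J^{2}}{-38 + J}$)
$\frac{Y{\left(835 \right)}}{514150} = \frac{835 \frac{1}{-38 + 835} \left(1 - 7515\right)}{514150} = \frac{835 \left(1 - 7515\right)}{797} \cdot \frac{1}{514150} = 835 \cdot \frac{1}{797} \left(-7514\right) \frac{1}{514150} = \left(- \frac{6274190}{797}\right) \frac{1}{514150} = - \frac{48263}{3152135}$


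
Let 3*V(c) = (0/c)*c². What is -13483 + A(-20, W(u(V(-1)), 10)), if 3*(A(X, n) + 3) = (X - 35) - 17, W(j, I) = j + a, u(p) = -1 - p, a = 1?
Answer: -13510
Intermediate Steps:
V(c) = 0 (V(c) = ((0/c)*c²)/3 = (0*c²)/3 = (⅓)*0 = 0)
W(j, I) = 1 + j (W(j, I) = j + 1 = 1 + j)
A(X, n) = -61/3 + X/3 (A(X, n) = -3 + ((X - 35) - 17)/3 = -3 + ((-35 + X) - 17)/3 = -3 + (-52 + X)/3 = -3 + (-52/3 + X/3) = -61/3 + X/3)
-13483 + A(-20, W(u(V(-1)), 10)) = -13483 + (-61/3 + (⅓)*(-20)) = -13483 + (-61/3 - 20/3) = -13483 - 27 = -13510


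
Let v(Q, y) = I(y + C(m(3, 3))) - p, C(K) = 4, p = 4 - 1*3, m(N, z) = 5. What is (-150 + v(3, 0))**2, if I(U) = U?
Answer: 21609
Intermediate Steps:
p = 1 (p = 4 - 3 = 1)
v(Q, y) = 3 + y (v(Q, y) = (y + 4) - 1*1 = (4 + y) - 1 = 3 + y)
(-150 + v(3, 0))**2 = (-150 + (3 + 0))**2 = (-150 + 3)**2 = (-147)**2 = 21609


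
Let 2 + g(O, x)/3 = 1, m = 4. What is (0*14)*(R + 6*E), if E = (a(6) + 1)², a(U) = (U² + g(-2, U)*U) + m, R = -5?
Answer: 0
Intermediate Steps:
g(O, x) = -3 (g(O, x) = -6 + 3*1 = -6 + 3 = -3)
a(U) = 4 + U² - 3*U (a(U) = (U² - 3*U) + 4 = 4 + U² - 3*U)
E = 529 (E = ((4 + 6² - 3*6) + 1)² = ((4 + 36 - 18) + 1)² = (22 + 1)² = 23² = 529)
(0*14)*(R + 6*E) = (0*14)*(-5 + 6*529) = 0*(-5 + 3174) = 0*3169 = 0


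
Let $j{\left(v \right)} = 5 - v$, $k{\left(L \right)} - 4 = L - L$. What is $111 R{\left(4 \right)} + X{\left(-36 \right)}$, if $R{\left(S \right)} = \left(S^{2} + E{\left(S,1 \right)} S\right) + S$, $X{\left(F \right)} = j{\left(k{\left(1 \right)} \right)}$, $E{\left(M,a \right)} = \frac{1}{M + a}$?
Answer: $\frac{11549}{5} \approx 2309.8$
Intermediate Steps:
$k{\left(L \right)} = 4$ ($k{\left(L \right)} = 4 + \left(L - L\right) = 4 + 0 = 4$)
$X{\left(F \right)} = 1$ ($X{\left(F \right)} = 5 - 4 = 1$)
$R{\left(S \right)} = S + S^{2} + \frac{S}{1 + S}$ ($R{\left(S \right)} = \left(S^{2} + \frac{S}{S + 1}\right) + S = \left(S^{2} + \frac{S}{1 + S}\right) + S = S + S^{2} + \frac{S}{1 + S}$)
$111 R{\left(4 \right)} + X{\left(-36 \right)} = 111 \left(4 + 4^{2} + \frac{4}{1 + 4}\right) + 1 = 111 \left(4 + 16 + \frac{4}{5}\right) + 1 = 111 \cdot \frac{104}{5} + 1 = \frac{11544}{5} + 1 = \frac{11549}{5}$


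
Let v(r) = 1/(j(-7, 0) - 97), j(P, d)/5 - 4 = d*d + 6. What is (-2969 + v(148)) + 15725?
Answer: 599531/47 ≈ 12756.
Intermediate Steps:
j(P, d) = 50 + 5*d**2 (j(P, d) = 20 + 5*(d*d + 6) = 20 + 5*(d**2 + 6) = 20 + 5*(6 + d**2) = 20 + (30 + 5*d**2) = 50 + 5*d**2)
v(r) = -1/47 (v(r) = 1/((50 + 5*0**2) - 97) = 1/((50 + 5*0) - 97) = 1/((50 + 0) - 97) = 1/(50 - 97) = 1/(-47) = -1/47)
(-2969 + v(148)) + 15725 = (-2969 - 1/47) + 15725 = -139544/47 + 15725 = 599531/47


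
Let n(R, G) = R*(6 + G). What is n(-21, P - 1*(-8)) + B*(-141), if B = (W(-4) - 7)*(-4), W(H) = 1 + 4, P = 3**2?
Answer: -1611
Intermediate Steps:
P = 9
W(H) = 5
B = 8 (B = (5 - 7)*(-4) = -2*(-4) = 8)
n(-21, P - 1*(-8)) + B*(-141) = -21*(6 + (9 - 1*(-8))) + 8*(-141) = -21*(6 + (9 + 8)) - 1128 = -21*(6 + 17) - 1128 = -21*23 - 1128 = -483 - 1128 = -1611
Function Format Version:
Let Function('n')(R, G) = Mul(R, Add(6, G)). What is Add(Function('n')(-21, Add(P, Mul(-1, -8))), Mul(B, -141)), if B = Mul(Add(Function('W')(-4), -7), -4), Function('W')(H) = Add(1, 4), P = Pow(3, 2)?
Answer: -1611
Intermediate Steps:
P = 9
Function('W')(H) = 5
B = 8 (B = Mul(Add(5, -7), -4) = Mul(-2, -4) = 8)
Add(Function('n')(-21, Add(P, Mul(-1, -8))), Mul(B, -141)) = Add(Mul(-21, Add(6, Add(9, Mul(-1, -8)))), Mul(8, -141)) = Add(Mul(-21, Add(6, Add(9, 8))), -1128) = Add(Mul(-21, Add(6, 17)), -1128) = Add(Mul(-21, 23), -1128) = Add(-483, -1128) = -1611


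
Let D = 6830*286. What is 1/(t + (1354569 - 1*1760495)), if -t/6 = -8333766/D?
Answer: -488345/198219431821 ≈ -2.4637e-6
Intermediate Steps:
D = 1953380
t = 12500649/488345 (t = -(-50002596)/1953380 = -6*(-4166883/976690) = 12500649/488345 ≈ 25.598)
1/(t + (1354569 - 1*1760495)) = 1/(12500649/488345 + (1354569 - 1*1760495)) = 1/(12500649/488345 + (1354569 - 1760495)) = 1/(12500649/488345 - 405926) = 1/(-198219431821/488345) = -488345/198219431821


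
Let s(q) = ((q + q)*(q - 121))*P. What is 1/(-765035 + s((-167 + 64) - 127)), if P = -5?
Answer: -1/1572335 ≈ -6.3600e-7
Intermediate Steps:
s(q) = -10*q*(-121 + q) (s(q) = ((q + q)*(q - 121))*(-5) = ((2*q)*(-121 + q))*(-5) = (2*q*(-121 + q))*(-5) = -10*q*(-121 + q))
1/(-765035 + s((-167 + 64) - 127)) = 1/(-765035 + 10*((-167 + 64) - 127)*(121 - ((-167 + 64) - 127))) = 1/(-765035 + 10*(-103 - 127)*(121 - (-103 - 127))) = 1/(-765035 + 10*(-230)*(121 - 1*(-230))) = 1/(-765035 + 10*(-230)*(121 + 230)) = 1/(-765035 + 10*(-230)*351) = 1/(-765035 - 807300) = 1/(-1572335) = -1/1572335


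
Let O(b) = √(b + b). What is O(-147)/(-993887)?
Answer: -7*I*√6/993887 ≈ -1.7252e-5*I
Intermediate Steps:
O(b) = √2*√b (O(b) = √(2*b) = √2*√b)
O(-147)/(-993887) = (√2*√(-147))/(-993887) = (√2*(7*I*√3))*(-1/993887) = (7*I*√6)*(-1/993887) = -7*I*√6/993887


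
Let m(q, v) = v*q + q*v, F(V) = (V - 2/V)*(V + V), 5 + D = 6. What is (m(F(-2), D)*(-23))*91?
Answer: -16744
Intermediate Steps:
D = 1 (D = -5 + 6 = 1)
F(V) = 2*V*(V - 2/V) (F(V) = (V - 2/V)*(2*V) = 2*V*(V - 2/V))
m(q, v) = 2*q*v (m(q, v) = q*v + q*v = 2*q*v)
(m(F(-2), D)*(-23))*91 = ((2*(-4 + 2*(-2)**2)*1)*(-23))*91 = ((2*(-4 + 2*4)*1)*(-23))*91 = ((2*(-4 + 8)*1)*(-23))*91 = ((2*4*1)*(-23))*91 = (8*(-23))*91 = -184*91 = -16744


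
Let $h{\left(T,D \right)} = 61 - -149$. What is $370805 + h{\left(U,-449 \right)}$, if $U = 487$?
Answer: $371015$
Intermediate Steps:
$h{\left(T,D \right)} = 210$ ($h{\left(T,D \right)} = 61 + 149 = 210$)
$370805 + h{\left(U,-449 \right)} = 370805 + 210 = 371015$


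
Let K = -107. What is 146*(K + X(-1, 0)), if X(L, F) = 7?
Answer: -14600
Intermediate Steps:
146*(K + X(-1, 0)) = 146*(-107 + 7) = 146*(-100) = -14600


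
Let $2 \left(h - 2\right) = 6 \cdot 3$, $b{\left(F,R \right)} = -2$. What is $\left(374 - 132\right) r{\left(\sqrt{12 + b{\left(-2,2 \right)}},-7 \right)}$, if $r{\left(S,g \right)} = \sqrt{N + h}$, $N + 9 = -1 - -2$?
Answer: $242 \sqrt{3} \approx 419.16$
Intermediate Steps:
$h = 11$ ($h = 2 + \frac{6 \cdot 3}{2} = 2 + \frac{1}{2} \cdot 18 = 2 + 9 = 11$)
$N = -8$ ($N = -9 - -1 = -9 + \left(-1 + 2\right) = -9 + 1 = -8$)
$r{\left(S,g \right)} = \sqrt{3}$ ($r{\left(S,g \right)} = \sqrt{-8 + 11} = \sqrt{3}$)
$\left(374 - 132\right) r{\left(\sqrt{12 + b{\left(-2,2 \right)}},-7 \right)} = \left(374 - 132\right) \sqrt{3} = 242 \sqrt{3}$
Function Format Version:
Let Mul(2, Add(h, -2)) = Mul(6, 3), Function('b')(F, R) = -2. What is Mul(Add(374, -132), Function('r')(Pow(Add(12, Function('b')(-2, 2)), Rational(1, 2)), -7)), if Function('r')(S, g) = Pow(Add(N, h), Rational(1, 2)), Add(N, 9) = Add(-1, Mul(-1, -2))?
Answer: Mul(242, Pow(3, Rational(1, 2))) ≈ 419.16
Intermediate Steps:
h = 11 (h = Add(2, Mul(Rational(1, 2), Mul(6, 3))) = Add(2, Mul(Rational(1, 2), 18)) = Add(2, 9) = 11)
N = -8 (N = Add(-9, Add(-1, Mul(-1, -2))) = Add(-9, Add(-1, 2)) = Add(-9, 1) = -8)
Function('r')(S, g) = Pow(3, Rational(1, 2)) (Function('r')(S, g) = Pow(Add(-8, 11), Rational(1, 2)) = Pow(3, Rational(1, 2)))
Mul(Add(374, -132), Function('r')(Pow(Add(12, Function('b')(-2, 2)), Rational(1, 2)), -7)) = Mul(Add(374, -132), Pow(3, Rational(1, 2))) = Mul(242, Pow(3, Rational(1, 2)))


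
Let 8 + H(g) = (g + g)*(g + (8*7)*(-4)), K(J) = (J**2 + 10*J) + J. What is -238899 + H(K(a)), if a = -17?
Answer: -263795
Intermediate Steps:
K(J) = J**2 + 11*J
H(g) = -8 + 2*g*(-224 + g) (H(g) = -8 + (g + g)*(g + (8*7)*(-4)) = -8 + (2*g)*(g + 56*(-4)) = -8 + (2*g)*(g - 224) = -8 + (2*g)*(-224 + g) = -8 + 2*g*(-224 + g))
-238899 + H(K(a)) = -238899 + (-8 - (-7616)*(11 - 17) + 2*(-17*(11 - 17))**2) = -238899 + (-8 - (-7616)*(-6) + 2*(-17*(-6))**2) = -238899 + (-8 - 448*102 + 2*102**2) = -238899 + (-8 - 45696 + 2*10404) = -238899 + (-8 - 45696 + 20808) = -238899 - 24896 = -263795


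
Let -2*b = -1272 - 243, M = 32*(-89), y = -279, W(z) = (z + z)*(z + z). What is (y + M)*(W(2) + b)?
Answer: -4837469/2 ≈ -2.4187e+6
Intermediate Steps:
W(z) = 4*z² (W(z) = (2*z)*(2*z) = 4*z²)
M = -2848
b = 1515/2 (b = -(-1272 - 243)/2 = -½*(-1515) = 1515/2 ≈ 757.50)
(y + M)*(W(2) + b) = (-279 - 2848)*(4*2² + 1515/2) = -3127*(4*4 + 1515/2) = -3127*(16 + 1515/2) = -3127*1547/2 = -4837469/2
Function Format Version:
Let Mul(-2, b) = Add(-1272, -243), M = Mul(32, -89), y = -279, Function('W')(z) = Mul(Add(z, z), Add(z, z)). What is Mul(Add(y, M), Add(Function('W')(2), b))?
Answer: Rational(-4837469, 2) ≈ -2.4187e+6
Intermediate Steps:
Function('W')(z) = Mul(4, Pow(z, 2)) (Function('W')(z) = Mul(Mul(2, z), Mul(2, z)) = Mul(4, Pow(z, 2)))
M = -2848
b = Rational(1515, 2) (b = Mul(Rational(-1, 2), Add(-1272, -243)) = Mul(Rational(-1, 2), -1515) = Rational(1515, 2) ≈ 757.50)
Mul(Add(y, M), Add(Function('W')(2), b)) = Mul(Add(-279, -2848), Add(Mul(4, Pow(2, 2)), Rational(1515, 2))) = Mul(-3127, Add(Mul(4, 4), Rational(1515, 2))) = Mul(-3127, Add(16, Rational(1515, 2))) = Mul(-3127, Rational(1547, 2)) = Rational(-4837469, 2)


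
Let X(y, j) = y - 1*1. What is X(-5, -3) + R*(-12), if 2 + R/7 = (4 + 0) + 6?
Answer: -678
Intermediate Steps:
X(y, j) = -1 + y (X(y, j) = y - 1 = -1 + y)
R = 56 (R = -14 + 7*((4 + 0) + 6) = -14 + 7*(4 + 6) = -14 + 7*10 = -14 + 70 = 56)
X(-5, -3) + R*(-12) = (-1 - 5) + 56*(-12) = -6 - 672 = -678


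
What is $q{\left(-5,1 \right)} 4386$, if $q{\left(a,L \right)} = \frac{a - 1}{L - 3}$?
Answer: $13158$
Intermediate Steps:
$q{\left(a,L \right)} = \frac{-1 + a}{-3 + L}$
$q{\left(-5,1 \right)} 4386 = \frac{-1 - 5}{-3 + 1} \cdot 4386 = \frac{1}{-2} \left(-6\right) 4386 = \left(- \frac{1}{2}\right) \left(-6\right) 4386 = 3 \cdot 4386 = 13158$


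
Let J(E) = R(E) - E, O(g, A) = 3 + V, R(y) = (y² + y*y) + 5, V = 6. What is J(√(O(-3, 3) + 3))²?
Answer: 853 - 116*√3 ≈ 652.08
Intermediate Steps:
R(y) = 5 + 2*y² (R(y) = (y² + y²) + 5 = 2*y² + 5 = 5 + 2*y²)
O(g, A) = 9 (O(g, A) = 3 + 6 = 9)
J(E) = 5 - E + 2*E² (J(E) = (5 + 2*E²) - E = 5 - E + 2*E²)
J(√(O(-3, 3) + 3))² = (5 - √(9 + 3) + 2*(√(9 + 3))²)² = (5 - √12 + 2*(√12)²)² = (5 - 2*√3 + 2*(2*√3)²)² = (5 - 2*√3 + 2*12)² = (5 - 2*√3 + 24)² = (29 - 2*√3)²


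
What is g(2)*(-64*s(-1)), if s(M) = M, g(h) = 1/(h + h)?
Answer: 16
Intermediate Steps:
g(h) = 1/(2*h)
g(2)*(-64*s(-1)) = ((½)/2)*(-64*(-1)) = ((½)*(½))*64 = (¼)*64 = 16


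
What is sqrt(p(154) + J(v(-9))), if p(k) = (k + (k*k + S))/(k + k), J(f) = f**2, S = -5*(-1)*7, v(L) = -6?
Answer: sqrt(54989)/22 ≈ 10.659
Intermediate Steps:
S = 35 (S = 5*7 = 35)
p(k) = (35 + k + k**2)/(2*k) (p(k) = (k + (k*k + 35))/(k + k) = (k + (k**2 + 35))/((2*k)) = (k + (35 + k**2))*(1/(2*k)) = (35 + k + k**2)*(1/(2*k)) = (35 + k + k**2)/(2*k))
sqrt(p(154) + J(v(-9))) = sqrt((1/2)*(35 + 154*(1 + 154))/154 + (-6)**2) = sqrt((1/2)*(1/154)*(35 + 154*155) + 36) = sqrt((1/2)*(1/154)*(35 + 23870) + 36) = sqrt((1/2)*(1/154)*23905 + 36) = sqrt(3415/44 + 36) = sqrt(4999/44) = sqrt(54989)/22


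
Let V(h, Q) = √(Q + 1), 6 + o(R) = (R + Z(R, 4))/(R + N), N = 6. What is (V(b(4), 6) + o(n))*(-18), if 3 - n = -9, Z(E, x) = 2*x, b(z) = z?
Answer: 88 - 18*√7 ≈ 40.376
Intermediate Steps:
n = 12 (n = 3 - 1*(-9) = 3 + 9 = 12)
o(R) = -6 + (8 + R)/(6 + R) (o(R) = -6 + (R + 2*4)/(R + 6) = -6 + (R + 8)/(6 + R) = -6 + (8 + R)/(6 + R))
V(h, Q) = √(1 + Q)
(V(b(4), 6) + o(n))*(-18) = (√(1 + 6) + (-28 - 5*12)/(6 + 12))*(-18) = (√7 + (-28 - 60)/18)*(-18) = (√7 + (1/18)*(-88))*(-18) = (√7 - 44/9)*(-18) = (-44/9 + √7)*(-18) = 88 - 18*√7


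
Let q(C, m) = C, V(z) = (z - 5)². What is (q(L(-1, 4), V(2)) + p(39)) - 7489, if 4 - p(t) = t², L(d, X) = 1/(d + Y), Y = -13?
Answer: -126085/14 ≈ -9006.1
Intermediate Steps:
L(d, X) = 1/(-13 + d) (L(d, X) = 1/(d - 13) = 1/(-13 + d))
V(z) = (-5 + z)²
p(t) = 4 - t²
(q(L(-1, 4), V(2)) + p(39)) - 7489 = (1/(-13 - 1) + (4 - 1*39²)) - 7489 = (1/(-14) + (4 - 1*1521)) - 7489 = (-1/14 + (4 - 1521)) - 7489 = (-1/14 - 1517) - 7489 = -21239/14 - 7489 = -126085/14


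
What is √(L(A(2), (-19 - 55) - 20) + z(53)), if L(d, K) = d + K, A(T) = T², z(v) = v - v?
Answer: 3*I*√10 ≈ 9.4868*I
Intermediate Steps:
z(v) = 0
L(d, K) = K + d
√(L(A(2), (-19 - 55) - 20) + z(53)) = √((((-19 - 55) - 20) + 2²) + 0) = √(((-74 - 20) + 4) + 0) = √((-94 + 4) + 0) = √(-90 + 0) = √(-90) = 3*I*√10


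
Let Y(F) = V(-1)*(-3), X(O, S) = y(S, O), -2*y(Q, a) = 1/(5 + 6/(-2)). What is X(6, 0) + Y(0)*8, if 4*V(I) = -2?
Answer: 47/4 ≈ 11.750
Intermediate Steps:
y(Q, a) = -1/4 (y(Q, a) = -1/(2*(5 + 6/(-2))) = -1/(2*(5 + 6*(-1/2))) = -1/(2*(5 - 3)) = -1/2/2 = -1/2*1/2 = -1/4)
V(I) = -1/2 (V(I) = (1/4)*(-2) = -1/2)
X(O, S) = -1/4
Y(F) = 3/2 (Y(F) = -1/2*(-3) = 3/2)
X(6, 0) + Y(0)*8 = -1/4 + (3/2)*8 = -1/4 + 12 = 47/4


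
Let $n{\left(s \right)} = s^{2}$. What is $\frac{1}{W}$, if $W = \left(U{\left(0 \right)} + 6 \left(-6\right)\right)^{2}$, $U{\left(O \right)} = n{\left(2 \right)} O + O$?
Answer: $\frac{1}{1296} \approx 0.0007716$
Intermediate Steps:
$U{\left(O \right)} = 5 O$ ($U{\left(O \right)} = 2^{2} O + O = 4 O + O = 5 O$)
$W = 1296$ ($W = \left(5 \cdot 0 + 6 \left(-6\right)\right)^{2} = \left(0 - 36\right)^{2} = \left(-36\right)^{2} = 1296$)
$\frac{1}{W} = \frac{1}{1296}$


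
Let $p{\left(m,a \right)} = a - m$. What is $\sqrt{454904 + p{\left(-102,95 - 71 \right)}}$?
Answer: $\sqrt{455030} \approx 674.56$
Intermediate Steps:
$\sqrt{454904 + p{\left(-102,95 - 71 \right)}} = \sqrt{454904 + \left(\left(95 - 71\right) - -102\right)} = \sqrt{454904 + \left(\left(95 - 71\right) + 102\right)} = \sqrt{454904 + \left(24 + 102\right)} = \sqrt{454904 + 126} = \sqrt{455030}$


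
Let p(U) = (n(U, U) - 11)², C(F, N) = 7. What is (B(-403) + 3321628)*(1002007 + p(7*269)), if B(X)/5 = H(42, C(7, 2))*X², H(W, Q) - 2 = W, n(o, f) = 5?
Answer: 39131390435144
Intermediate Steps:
H(W, Q) = 2 + W
p(U) = 36 (p(U) = (5 - 11)² = (-6)² = 36)
B(X) = 220*X² (B(X) = 5*((2 + 42)*X²) = 5*(44*X²) = 220*X²)
(B(-403) + 3321628)*(1002007 + p(7*269)) = (220*(-403)² + 3321628)*(1002007 + 36) = (220*162409 + 3321628)*1002043 = (35729980 + 3321628)*1002043 = 39051608*1002043 = 39131390435144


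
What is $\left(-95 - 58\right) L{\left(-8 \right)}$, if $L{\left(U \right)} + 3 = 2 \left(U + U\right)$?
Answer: $5355$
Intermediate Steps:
$L{\left(U \right)} = -3 + 4 U$ ($L{\left(U \right)} = -3 + 2 \left(U + U\right) = -3 + 2 \cdot 2 U = -3 + 4 U$)
$\left(-95 - 58\right) L{\left(-8 \right)} = \left(-95 - 58\right) \left(-3 + 4 \left(-8\right)\right) = - 153 \left(-3 - 32\right) = \left(-153\right) \left(-35\right) = 5355$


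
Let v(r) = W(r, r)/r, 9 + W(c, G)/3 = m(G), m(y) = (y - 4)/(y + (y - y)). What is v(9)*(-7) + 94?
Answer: 3070/27 ≈ 113.70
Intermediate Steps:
m(y) = (-4 + y)/y (m(y) = (-4 + y)/(y + 0) = (-4 + y)/y)
W(c, G) = -27 + 3*(-4 + G)/G (W(c, G) = -27 + 3*((-4 + G)/G) = -27 + 3*(-4 + G)/G)
v(r) = (-24 - 12/r)/r
v(9)*(-7) + 94 = (12*(-1 - 2*9)/9²)*(-7) + 94 = (12*(1/81)*(-1 - 18))*(-7) + 94 = (12*(1/81)*(-19))*(-7) + 94 = -76/27*(-7) + 94 = 532/27 + 94 = 3070/27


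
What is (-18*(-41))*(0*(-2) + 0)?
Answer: 0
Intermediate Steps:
(-18*(-41))*(0*(-2) + 0) = 738*(0 + 0) = 738*0 = 0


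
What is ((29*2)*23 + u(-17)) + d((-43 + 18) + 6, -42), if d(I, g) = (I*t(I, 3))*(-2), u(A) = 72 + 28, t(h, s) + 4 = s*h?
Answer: -884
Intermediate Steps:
t(h, s) = -4 + h*s (t(h, s) = -4 + s*h = -4 + h*s)
u(A) = 100
d(I, g) = -2*I*(-4 + 3*I) (d(I, g) = (I*(-4 + I*3))*(-2) = (I*(-4 + 3*I))*(-2) = -2*I*(-4 + 3*I))
((29*2)*23 + u(-17)) + d((-43 + 18) + 6, -42) = ((29*2)*23 + 100) + 2*((-43 + 18) + 6)*(4 - 3*((-43 + 18) + 6)) = (58*23 + 100) + 2*(-25 + 6)*(4 - 3*(-25 + 6)) = (1334 + 100) + 2*(-19)*(4 - 3*(-19)) = 1434 + 2*(-19)*(4 + 57) = 1434 + 2*(-19)*61 = 1434 - 2318 = -884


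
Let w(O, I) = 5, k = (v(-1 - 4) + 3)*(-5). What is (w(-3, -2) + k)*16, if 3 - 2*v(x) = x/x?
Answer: -240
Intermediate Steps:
v(x) = 1 (v(x) = 3/2 - x/(2*x) = 3/2 - ½*1 = 3/2 - ½ = 1)
k = -20 (k = (1 + 3)*(-5) = 4*(-5) = -20)
(w(-3, -2) + k)*16 = (5 - 20)*16 = -15*16 = -240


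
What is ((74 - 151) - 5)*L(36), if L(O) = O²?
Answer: -106272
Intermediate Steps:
((74 - 151) - 5)*L(36) = ((74 - 151) - 5)*36² = (-77 - 5)*1296 = -82*1296 = -106272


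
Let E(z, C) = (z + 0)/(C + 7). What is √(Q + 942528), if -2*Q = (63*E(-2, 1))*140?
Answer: √3774522/2 ≈ 971.41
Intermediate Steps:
E(z, C) = z/(7 + C)
Q = 2205/2 (Q = -63*(-2/(7 + 1))*140/2 = -63*(-2/8)*140/2 = -63*(-2*⅛)*140/2 = -63*(-¼)*140/2 = -(-63)*140/8 = -½*(-2205) = 2205/2 ≈ 1102.5)
√(Q + 942528) = √(2205/2 + 942528) = √(1887261/2) = √3774522/2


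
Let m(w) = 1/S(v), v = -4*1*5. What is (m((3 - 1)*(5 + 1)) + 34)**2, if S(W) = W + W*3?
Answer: 7392961/6400 ≈ 1155.2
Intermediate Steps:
v = -20 (v = -4*5 = -20)
S(W) = 4*W (S(W) = W + 3*W = 4*W)
m(w) = -1/80 (m(w) = 1/(4*(-20)) = 1/(-80) = -1/80)
(m((3 - 1)*(5 + 1)) + 34)**2 = (-1/80 + 34)**2 = (2719/80)**2 = 7392961/6400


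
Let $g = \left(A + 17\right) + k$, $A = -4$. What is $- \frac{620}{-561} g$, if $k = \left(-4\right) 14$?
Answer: $- \frac{26660}{561} \approx -47.522$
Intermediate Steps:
$k = -56$
$g = -43$ ($g = \left(-4 + 17\right) - 56 = 13 - 56 = -43$)
$- \frac{620}{-561} g = - \frac{620}{-561} \left(-43\right) = \left(-620\right) \left(- \frac{1}{561}\right) \left(-43\right) = \frac{620}{561} \left(-43\right) = - \frac{26660}{561}$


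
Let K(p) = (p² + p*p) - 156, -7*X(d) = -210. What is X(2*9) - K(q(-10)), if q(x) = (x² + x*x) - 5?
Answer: -75864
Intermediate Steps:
X(d) = 30 (X(d) = -⅐*(-210) = 30)
q(x) = -5 + 2*x² (q(x) = (x² + x²) - 5 = 2*x² - 5 = -5 + 2*x²)
K(p) = -156 + 2*p² (K(p) = (p² + p²) - 156 = 2*p² - 156 = -156 + 2*p²)
X(2*9) - K(q(-10)) = 30 - (-156 + 2*(-5 + 2*(-10)²)²) = 30 - (-156 + 2*(-5 + 2*100)²) = 30 - (-156 + 2*(-5 + 200)²) = 30 - (-156 + 2*195²) = 30 - (-156 + 2*38025) = 30 - (-156 + 76050) = 30 - 1*75894 = 30 - 75894 = -75864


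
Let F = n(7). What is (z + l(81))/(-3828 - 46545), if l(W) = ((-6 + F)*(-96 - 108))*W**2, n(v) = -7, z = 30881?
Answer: -601057/1737 ≈ -346.03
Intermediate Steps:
F = -7
l(W) = 2652*W**2 (l(W) = ((-6 - 7)*(-96 - 108))*W**2 = (-13*(-204))*W**2 = 2652*W**2)
(z + l(81))/(-3828 - 46545) = (30881 + 2652*81**2)/(-3828 - 46545) = (30881 + 2652*6561)/(-50373) = (30881 + 17399772)*(-1/50373) = 17430653*(-1/50373) = -601057/1737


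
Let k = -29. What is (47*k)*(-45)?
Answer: 61335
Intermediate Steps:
(47*k)*(-45) = (47*(-29))*(-45) = -1363*(-45) = 61335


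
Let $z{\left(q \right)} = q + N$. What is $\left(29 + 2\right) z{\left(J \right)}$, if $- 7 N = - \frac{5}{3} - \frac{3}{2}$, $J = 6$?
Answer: $\frac{8401}{42} \approx 200.02$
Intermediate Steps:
$N = \frac{19}{42}$ ($N = - \frac{- \frac{5}{3} - \frac{3}{2}}{7} = \left(- \frac{1}{7}\right) \left(- \frac{19}{6}\right) = \frac{19}{42} \approx 0.45238$)
$z{\left(q \right)} = \frac{19}{42} + q$ ($z{\left(q \right)} = q + \frac{19}{42} = \frac{19}{42} + q$)
$\left(29 + 2\right) z{\left(J \right)} = \left(29 + 2\right) \left(\frac{19}{42} + 6\right) = 31 \cdot \frac{271}{42} = \frac{8401}{42}$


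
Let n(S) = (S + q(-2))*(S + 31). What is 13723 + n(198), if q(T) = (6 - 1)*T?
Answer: 56775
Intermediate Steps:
q(T) = 5*T
n(S) = (-10 + S)*(31 + S) (n(S) = (S + 5*(-2))*(S + 31) = (S - 10)*(31 + S) = (-10 + S)*(31 + S))
13723 + n(198) = 13723 + (-310 + 198² + 21*198) = 13723 + (-310 + 39204 + 4158) = 13723 + 43052 = 56775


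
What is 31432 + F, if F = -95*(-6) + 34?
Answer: 32036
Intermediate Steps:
F = 604 (F = 570 + 34 = 604)
31432 + F = 31432 + 604 = 32036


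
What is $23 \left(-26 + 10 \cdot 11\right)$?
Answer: $1932$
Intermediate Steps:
$23 \left(-26 + 10 \cdot 11\right) = 23 \left(-26 + 110\right) = 23 \cdot 84 = 1932$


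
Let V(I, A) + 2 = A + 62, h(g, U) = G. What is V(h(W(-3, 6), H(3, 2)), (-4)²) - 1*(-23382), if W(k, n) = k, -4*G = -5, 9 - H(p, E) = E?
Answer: 23458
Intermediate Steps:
H(p, E) = 9 - E
G = 5/4 (G = -¼*(-5) = 5/4 ≈ 1.2500)
h(g, U) = 5/4
V(I, A) = 60 + A (V(I, A) = -2 + (A + 62) = -2 + (62 + A) = 60 + A)
V(h(W(-3, 6), H(3, 2)), (-4)²) - 1*(-23382) = (60 + (-4)²) - 1*(-23382) = (60 + 16) + 23382 = 76 + 23382 = 23458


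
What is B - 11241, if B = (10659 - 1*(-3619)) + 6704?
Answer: 9741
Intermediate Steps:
B = 20982 (B = (10659 + 3619) + 6704 = 14278 + 6704 = 20982)
B - 11241 = 20982 - 11241 = 9741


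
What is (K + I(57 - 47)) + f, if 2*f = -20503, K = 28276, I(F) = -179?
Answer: 35691/2 ≈ 17846.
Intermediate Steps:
f = -20503/2 (f = (½)*(-20503) = -20503/2 ≈ -10252.)
(K + I(57 - 47)) + f = (28276 - 179) - 20503/2 = 28097 - 20503/2 = 35691/2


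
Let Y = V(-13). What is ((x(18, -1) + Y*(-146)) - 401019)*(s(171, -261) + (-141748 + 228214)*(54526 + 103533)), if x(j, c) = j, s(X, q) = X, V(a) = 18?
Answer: -5516288427954285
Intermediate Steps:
Y = 18
((x(18, -1) + Y*(-146)) - 401019)*(s(171, -261) + (-141748 + 228214)*(54526 + 103533)) = ((18 + 18*(-146)) - 401019)*(171 + (-141748 + 228214)*(54526 + 103533)) = ((18 - 2628) - 401019)*(171 + 86466*158059) = (-2610 - 401019)*(171 + 13666729494) = -403629*13666729665 = -5516288427954285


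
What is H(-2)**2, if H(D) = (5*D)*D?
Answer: 400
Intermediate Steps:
H(D) = 5*D**2
H(-2)**2 = (5*(-2)**2)**2 = (5*4)**2 = 20**2 = 400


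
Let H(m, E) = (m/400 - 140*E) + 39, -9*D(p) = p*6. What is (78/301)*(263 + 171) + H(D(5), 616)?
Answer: -444216883/5160 ≈ -86089.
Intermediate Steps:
D(p) = -2*p/3 (D(p) = -p*6/9 = -2*p/3)
H(m, E) = 39 - 140*E + m/400 (H(m, E) = (m/400 - 140*E) + 39 = (-140*E + m/400) + 39 = 39 - 140*E + m/400)
(78/301)*(263 + 171) + H(D(5), 616) = (78/301)*(263 + 171) + (39 - 140*616 + (-⅔*5)/400) = (78*(1/301))*434 + (39 - 86240 + (1/400)*(-10/3)) = (78/301)*434 + (39 - 86240 - 1/120) = 4836/43 - 10344121/120 = -444216883/5160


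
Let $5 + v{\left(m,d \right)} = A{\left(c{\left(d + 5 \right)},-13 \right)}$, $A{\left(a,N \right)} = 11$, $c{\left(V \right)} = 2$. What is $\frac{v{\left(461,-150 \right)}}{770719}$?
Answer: $\frac{6}{770719} \approx 7.7849 \cdot 10^{-6}$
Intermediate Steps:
$v{\left(m,d \right)} = 6$ ($v{\left(m,d \right)} = -5 + 11 = 6$)
$\frac{v{\left(461,-150 \right)}}{770719} = \frac{6}{770719}$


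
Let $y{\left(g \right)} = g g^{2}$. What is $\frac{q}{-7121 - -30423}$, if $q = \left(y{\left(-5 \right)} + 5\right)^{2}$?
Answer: $\frac{7200}{11651} \approx 0.61797$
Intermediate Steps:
$y{\left(g \right)} = g^{3}$
$q = 14400$ ($q = \left(\left(-5\right)^{3} + 5\right)^{2} = \left(-125 + 5\right)^{2} = \left(-120\right)^{2} = 14400$)
$\frac{q}{-7121 - -30423} = \frac{14400}{-7121 - -30423} = \frac{14400}{-7121 + 30423} = \frac{14400}{23302} = 14400 \cdot \frac{1}{23302} = \frac{7200}{11651}$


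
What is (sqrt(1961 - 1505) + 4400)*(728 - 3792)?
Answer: -13481600 - 6128*sqrt(114) ≈ -1.3547e+7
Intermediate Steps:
(sqrt(1961 - 1505) + 4400)*(728 - 3792) = (sqrt(456) + 4400)*(-3064) = (2*sqrt(114) + 4400)*(-3064) = (4400 + 2*sqrt(114))*(-3064) = -13481600 - 6128*sqrt(114)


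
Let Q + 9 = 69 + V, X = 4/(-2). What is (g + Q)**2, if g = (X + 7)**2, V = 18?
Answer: 10609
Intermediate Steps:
X = -2 (X = 4*(-1/2) = -2)
g = 25 (g = (-2 + 7)**2 = 5**2 = 25)
Q = 78 (Q = -9 + (69 + 18) = -9 + 87 = 78)
(g + Q)**2 = (25 + 78)**2 = 103**2 = 10609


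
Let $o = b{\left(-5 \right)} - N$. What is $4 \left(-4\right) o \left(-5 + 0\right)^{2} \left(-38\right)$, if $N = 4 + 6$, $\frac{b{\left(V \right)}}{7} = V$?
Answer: $-684000$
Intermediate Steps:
$b{\left(V \right)} = 7 V$
$N = 10$
$o = -45$ ($o = 7 \left(-5\right) - 10 = -35 - 10 = -45$)
$4 \left(-4\right) o \left(-5 + 0\right)^{2} \left(-38\right) = 4 \left(-4\right) \left(-45\right) \left(-5 + 0\right)^{2} \left(-38\right) = \left(-16\right) \left(-45\right) \left(-5\right)^{2} \left(-38\right) = 720 \cdot 25 \left(-38\right) = 18000 \left(-38\right) = -684000$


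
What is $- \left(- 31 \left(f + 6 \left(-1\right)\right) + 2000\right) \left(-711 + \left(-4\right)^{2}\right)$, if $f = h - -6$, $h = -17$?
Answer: $1756265$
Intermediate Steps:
$f = -11$ ($f = -17 - -6 = -17 + 6 = -11$)
$- \left(- 31 \left(f + 6 \left(-1\right)\right) + 2000\right) \left(-711 + \left(-4\right)^{2}\right) = - \left(- 31 \left(-11 + 6 \left(-1\right)\right) + 2000\right) \left(-711 + \left(-4\right)^{2}\right) = - \left(- 31 \left(-11 - 6\right) + 2000\right) \left(-711 + 16\right) = - \left(\left(-31\right) \left(-17\right) + 2000\right) \left(-695\right) = - \left(527 + 2000\right) \left(-695\right) = - 2527 \left(-695\right) = \left(-1\right) \left(-1756265\right) = 1756265$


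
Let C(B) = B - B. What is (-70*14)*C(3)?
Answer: 0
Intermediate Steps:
C(B) = 0
(-70*14)*C(3) = -70*14*0 = -980*0 = 0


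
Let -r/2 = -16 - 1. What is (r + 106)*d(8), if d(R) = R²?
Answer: 8960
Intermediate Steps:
r = 34 (r = -2*(-16 - 1) = -2*(-17) = 34)
(r + 106)*d(8) = (34 + 106)*8² = 140*64 = 8960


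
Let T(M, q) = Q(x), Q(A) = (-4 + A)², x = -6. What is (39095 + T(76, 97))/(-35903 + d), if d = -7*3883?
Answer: -13065/21028 ≈ -0.62131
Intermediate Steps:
T(M, q) = 100 (T(M, q) = (-4 - 6)² = (-10)² = 100)
d = -27181
(39095 + T(76, 97))/(-35903 + d) = (39095 + 100)/(-35903 - 27181) = 39195/(-63084) = 39195*(-1/63084) = -13065/21028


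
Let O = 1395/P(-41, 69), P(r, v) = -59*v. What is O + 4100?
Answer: 5563235/1357 ≈ 4099.7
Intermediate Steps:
O = -465/1357 (O = 1395/((-59*69)) = 1395/(-4071) = 1395*(-1/4071) = -465/1357 ≈ -0.34267)
O + 4100 = -465/1357 + 4100 = 5563235/1357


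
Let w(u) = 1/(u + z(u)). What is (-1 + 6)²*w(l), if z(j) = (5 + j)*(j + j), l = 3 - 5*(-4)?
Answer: 25/1311 ≈ 0.019069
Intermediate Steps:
l = 23 (l = 3 + 20 = 23)
z(j) = 2*j*(5 + j) (z(j) = (5 + j)*(2*j) = 2*j*(5 + j))
w(u) = 1/(u + 2*u*(5 + u))
(-1 + 6)²*w(l) = (-1 + 6)²*(1/(23*(11 + 2*23))) = 5²*(1/(23*(11 + 46))) = 25*((1/23)/57) = 25*((1/23)*(1/57)) = 25*(1/1311) = 25/1311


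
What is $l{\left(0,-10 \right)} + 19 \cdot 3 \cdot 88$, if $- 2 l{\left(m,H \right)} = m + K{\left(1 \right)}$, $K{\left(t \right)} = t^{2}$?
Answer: $\frac{10031}{2} \approx 5015.5$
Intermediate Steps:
$l{\left(m,H \right)} = - \frac{1}{2} - \frac{m}{2}$ ($l{\left(m,H \right)} = - \frac{m + 1^{2}}{2} = - \frac{m + 1}{2} = - \frac{1 + m}{2} = - \frac{1}{2} - \frac{m}{2}$)
$l{\left(0,-10 \right)} + 19 \cdot 3 \cdot 88 = \left(- \frac{1}{2} - 0\right) + 19 \cdot 3 \cdot 88 = \left(- \frac{1}{2} + 0\right) + 57 \cdot 88 = - \frac{1}{2} + 5016 = \frac{10031}{2}$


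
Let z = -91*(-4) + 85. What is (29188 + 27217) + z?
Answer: 56854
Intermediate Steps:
z = 449 (z = 364 + 85 = 449)
(29188 + 27217) + z = (29188 + 27217) + 449 = 56405 + 449 = 56854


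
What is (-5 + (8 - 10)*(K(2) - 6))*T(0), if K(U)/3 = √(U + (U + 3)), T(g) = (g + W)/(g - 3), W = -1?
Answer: 7/3 - 2*√7 ≈ -2.9582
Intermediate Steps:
T(g) = (-1 + g)/(-3 + g) (T(g) = (g - 1)/(g - 3) = (-1 + g)/(-3 + g))
K(U) = 3*√(3 + 2*U) (K(U) = 3*√(U + (U + 3)) = 3*√(U + (3 + U)) = 3*√(3 + 2*U))
(-5 + (8 - 10)*(K(2) - 6))*T(0) = (-5 + (8 - 10)*(3*√(3 + 2*2) - 6))*((-1 + 0)/(-3 + 0)) = (-5 - 2*(3*√(3 + 4) - 6))*(-1/(-3)) = (-5 - 2*(3*√7 - 6))*(-⅓*(-1)) = (-5 - 2*(-6 + 3*√7))*(⅓) = (-5 + (12 - 6*√7))*(⅓) = (7 - 6*√7)*(⅓) = 7/3 - 2*√7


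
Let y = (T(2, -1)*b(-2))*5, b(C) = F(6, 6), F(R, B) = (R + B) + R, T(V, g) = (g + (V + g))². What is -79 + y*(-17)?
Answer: -79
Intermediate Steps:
T(V, g) = (V + 2*g)²
F(R, B) = B + 2*R (F(R, B) = (B + R) + R = B + 2*R)
b(C) = 18 (b(C) = 6 + 2*6 = 6 + 12 = 18)
y = 0 (y = ((2 + 2*(-1))²*18)*5 = ((2 - 2)²*18)*5 = (0²*18)*5 = (0*18)*5 = 0*5 = 0)
-79 + y*(-17) = -79 + 0*(-17) = -79 + 0 = -79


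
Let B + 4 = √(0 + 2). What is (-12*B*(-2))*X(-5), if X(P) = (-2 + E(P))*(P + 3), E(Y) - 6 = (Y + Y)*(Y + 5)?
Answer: 768 - 192*√2 ≈ 496.47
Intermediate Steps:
E(Y) = 6 + 2*Y*(5 + Y) (E(Y) = 6 + (Y + Y)*(Y + 5) = 6 + (2*Y)*(5 + Y) = 6 + 2*Y*(5 + Y))
X(P) = (3 + P)*(4 + 2*P² + 10*P) (X(P) = (-2 + (6 + 2*P² + 10*P))*(P + 3) = (4 + 2*P² + 10*P)*(3 + P) = (3 + P)*(4 + 2*P² + 10*P))
B = -4 + √2 (B = -4 + √(0 + 2) = -4 + √2 ≈ -2.5858)
(-12*B*(-2))*X(-5) = (-12*(-4 + √2)*(-2))*(12 + 2*(-5)³ + 16*(-5)² + 34*(-5)) = (-12*(8 - 2*√2))*(12 + 2*(-125) + 16*25 - 170) = (-96 + 24*√2)*(12 - 250 + 400 - 170) = (-96 + 24*√2)*(-8) = 768 - 192*√2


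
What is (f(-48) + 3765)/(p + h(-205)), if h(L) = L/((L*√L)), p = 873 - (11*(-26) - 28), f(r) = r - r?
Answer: 916156275/288838646 + 3765*I*√205/288838646 ≈ 3.1719 + 0.00018663*I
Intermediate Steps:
f(r) = 0
p = 1187 (p = 873 - (-286 - 28) = 873 - 1*(-314) = 873 + 314 = 1187)
h(L) = L^(-½) (h(L) = L/(L^(3/2)) = L/L^(3/2) = L^(-½))
(f(-48) + 3765)/(p + h(-205)) = (0 + 3765)/(1187 + (-205)^(-½)) = 3765/(1187 - I*√205/205)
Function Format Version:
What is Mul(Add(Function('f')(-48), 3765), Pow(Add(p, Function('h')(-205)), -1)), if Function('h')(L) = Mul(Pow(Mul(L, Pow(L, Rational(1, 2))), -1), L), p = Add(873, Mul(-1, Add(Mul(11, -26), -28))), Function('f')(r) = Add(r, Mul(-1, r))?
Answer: Add(Rational(916156275, 288838646), Mul(Rational(3765, 288838646), I, Pow(205, Rational(1, 2)))) ≈ Add(3.1719, Mul(0.00018663, I))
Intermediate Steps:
Function('f')(r) = 0
p = 1187 (p = Add(873, Mul(-1, Add(-286, -28))) = Add(873, Mul(-1, -314)) = Add(873, 314) = 1187)
Function('h')(L) = Pow(L, Rational(-1, 2)) (Function('h')(L) = Mul(Pow(Pow(L, Rational(3, 2)), -1), L) = Mul(Pow(L, Rational(-3, 2)), L) = Pow(L, Rational(-1, 2)))
Mul(Add(Function('f')(-48), 3765), Pow(Add(p, Function('h')(-205)), -1)) = Mul(Add(0, 3765), Pow(Add(1187, Pow(-205, Rational(-1, 2))), -1)) = Mul(3765, Pow(Add(1187, Mul(Rational(-1, 205), I, Pow(205, Rational(1, 2)))), -1))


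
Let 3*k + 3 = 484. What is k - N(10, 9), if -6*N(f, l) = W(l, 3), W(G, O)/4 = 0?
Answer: 481/3 ≈ 160.33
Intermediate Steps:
W(G, O) = 0 (W(G, O) = 4*0 = 0)
N(f, l) = 0 (N(f, l) = -⅙*0 = 0)
k = 481/3 (k = -1 + (⅓)*484 = -1 + 484/3 = 481/3 ≈ 160.33)
k - N(10, 9) = 481/3 - 1*0 = 481/3 + 0 = 481/3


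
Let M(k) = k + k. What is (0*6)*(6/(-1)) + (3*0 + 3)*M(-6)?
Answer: -36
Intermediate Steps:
M(k) = 2*k
(0*6)*(6/(-1)) + (3*0 + 3)*M(-6) = (0*6)*(6/(-1)) + (3*0 + 3)*(2*(-6)) = 0*(6*(-1)) + (0 + 3)*(-12) = 0*(-6) + 3*(-12) = 0 - 36 = -36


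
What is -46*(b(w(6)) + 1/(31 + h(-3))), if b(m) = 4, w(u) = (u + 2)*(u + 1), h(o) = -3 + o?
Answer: -4646/25 ≈ -185.84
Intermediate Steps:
w(u) = (1 + u)*(2 + u) (w(u) = (2 + u)*(1 + u) = (1 + u)*(2 + u))
-46*(b(w(6)) + 1/(31 + h(-3))) = -46*(4 + 1/(31 + (-3 - 3))) = -46*(4 + 1/(31 - 6)) = -46*(4 + 1/25) = -46*101/25 = -4646/25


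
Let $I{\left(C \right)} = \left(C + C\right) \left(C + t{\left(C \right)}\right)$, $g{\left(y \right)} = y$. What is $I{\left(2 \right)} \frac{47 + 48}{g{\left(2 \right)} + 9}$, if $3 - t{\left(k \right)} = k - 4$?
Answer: $\frac{2660}{11} \approx 241.82$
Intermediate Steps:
$t{\left(k \right)} = 7 - k$ ($t{\left(k \right)} = 3 - \left(k - 4\right) = 3 - \left(-4 + k\right) = 7 - k$)
$I{\left(C \right)} = 14 C$ ($I{\left(C \right)} = \left(C + C\right) \left(C - \left(-7 + C\right)\right) = 2 C 7 = 14 C$)
$I{\left(2 \right)} \frac{47 + 48}{g{\left(2 \right)} + 9} = 14 \cdot 2 \frac{47 + 48}{2 + 9} = 28 \cdot \frac{95}{11} = \frac{2660}{11}$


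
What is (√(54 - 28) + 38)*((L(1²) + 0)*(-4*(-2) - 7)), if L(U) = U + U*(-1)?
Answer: 0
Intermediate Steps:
L(U) = 0 (L(U) = U - U = 0)
(√(54 - 28) + 38)*((L(1²) + 0)*(-4*(-2) - 7)) = (√(54 - 28) + 38)*((0 + 0)*(-4*(-2) - 7)) = (√26 + 38)*(0*(8 - 7)) = (38 + √26)*(0*1) = (38 + √26)*0 = 0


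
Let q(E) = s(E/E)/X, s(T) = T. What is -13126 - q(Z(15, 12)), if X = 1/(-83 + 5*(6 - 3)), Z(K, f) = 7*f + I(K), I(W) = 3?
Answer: -13058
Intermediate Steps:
Z(K, f) = 3 + 7*f (Z(K, f) = 7*f + 3 = 3 + 7*f)
X = -1/68 (X = 1/(-83 + 5*3) = 1/(-83 + 15) = 1/(-68) = -1/68 ≈ -0.014706)
q(E) = -68 (q(E) = (E/E)/(-1/68) = 1*(-68) = -68)
-13126 - q(Z(15, 12)) = -13126 - 1*(-68) = -13126 + 68 = -13058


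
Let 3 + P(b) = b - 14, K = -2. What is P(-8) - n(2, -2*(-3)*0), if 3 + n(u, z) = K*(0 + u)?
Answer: -18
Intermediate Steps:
P(b) = -17 + b (P(b) = -3 + (b - 14) = -3 + (-14 + b) = -17 + b)
n(u, z) = -3 - 2*u (n(u, z) = -3 - 2*(0 + u) = -3 - 2*u)
P(-8) - n(2, -2*(-3)*0) = (-17 - 8) - (-3 - 2*2) = -25 - (-3 - 4) = -25 - 1*(-7) = -25 + 7 = -18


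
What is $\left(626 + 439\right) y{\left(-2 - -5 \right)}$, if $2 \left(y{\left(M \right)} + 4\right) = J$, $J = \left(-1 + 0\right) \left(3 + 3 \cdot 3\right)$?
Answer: $-10650$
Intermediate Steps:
$J = -12$ ($J = - (3 + 9) = \left(-1\right) 12 = -12$)
$y{\left(M \right)} = -10$ ($y{\left(M \right)} = -4 + \frac{1}{2} \left(-12\right) = -4 - 6 = -10$)
$\left(626 + 439\right) y{\left(-2 - -5 \right)} = \left(626 + 439\right) \left(-10\right) = 1065 \left(-10\right) = -10650$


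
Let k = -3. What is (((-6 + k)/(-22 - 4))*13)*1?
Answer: 9/2 ≈ 4.5000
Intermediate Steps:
(((-6 + k)/(-22 - 4))*13)*1 = (((-6 - 3)/(-22 - 4))*13)*1 = (-9/(-26)*13)*1 = (-9*(-1/26)*13)*1 = ((9/26)*13)*1 = (9/2)*1 = 9/2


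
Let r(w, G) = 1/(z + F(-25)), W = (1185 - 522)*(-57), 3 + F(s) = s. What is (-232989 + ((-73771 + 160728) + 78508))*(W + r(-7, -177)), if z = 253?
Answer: 191384938792/75 ≈ 2.5518e+9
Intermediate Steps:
F(s) = -3 + s
W = -37791 (W = 663*(-57) = -37791)
r(w, G) = 1/225 (r(w, G) = 1/(253 + (-3 - 25)) = 1/(253 - 28) = 1/225)
(-232989 + ((-73771 + 160728) + 78508))*(W + r(-7, -177)) = (-232989 + ((-73771 + 160728) + 78508))*(-37791 + 1/225) = (-232989 + (86957 + 78508))*(-8502974/225) = (-232989 + 165465)*(-8502974/225) = -67524*(-8502974/225) = 191384938792/75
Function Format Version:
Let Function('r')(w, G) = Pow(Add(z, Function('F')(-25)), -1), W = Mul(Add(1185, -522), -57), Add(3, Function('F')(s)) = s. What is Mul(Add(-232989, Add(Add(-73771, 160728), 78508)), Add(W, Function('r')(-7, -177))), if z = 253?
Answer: Rational(191384938792, 75) ≈ 2.5518e+9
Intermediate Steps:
Function('F')(s) = Add(-3, s)
W = -37791 (W = Mul(663, -57) = -37791)
Function('r')(w, G) = Rational(1, 225) (Function('r')(w, G) = Pow(Add(253, Add(-3, -25)), -1) = Pow(Add(253, -28), -1) = Pow(225, -1) = Rational(1, 225))
Mul(Add(-232989, Add(Add(-73771, 160728), 78508)), Add(W, Function('r')(-7, -177))) = Mul(Add(-232989, Add(Add(-73771, 160728), 78508)), Add(-37791, Rational(1, 225))) = Mul(Add(-232989, Add(86957, 78508)), Rational(-8502974, 225)) = Mul(Add(-232989, 165465), Rational(-8502974, 225)) = Mul(-67524, Rational(-8502974, 225)) = Rational(191384938792, 75)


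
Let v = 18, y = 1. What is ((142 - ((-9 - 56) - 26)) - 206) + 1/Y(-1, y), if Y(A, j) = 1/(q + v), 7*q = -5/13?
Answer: 4090/91 ≈ 44.945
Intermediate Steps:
q = -5/91 (q = (-5/13)/7 = (-5*1/13)/7 = (1/7)*(-5/13) = -5/91 ≈ -0.054945)
Y(A, j) = 91/1633 (Y(A, j) = 1/(-5/91 + 18) = 1/(1633/91) = 91/1633)
((142 - ((-9 - 56) - 26)) - 206) + 1/Y(-1, y) = ((142 - ((-9 - 56) - 26)) - 206) + 1/(91/1633) = ((142 - (-65 - 26)) - 206) + 1633/91 = ((142 - 1*(-91)) - 206) + 1633/91 = ((142 + 91) - 206) + 1633/91 = (233 - 206) + 1633/91 = 27 + 1633/91 = 4090/91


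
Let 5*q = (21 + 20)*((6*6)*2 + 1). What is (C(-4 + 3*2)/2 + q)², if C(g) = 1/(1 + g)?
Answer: 322669369/900 ≈ 3.5852e+5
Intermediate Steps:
q = 2993/5 (q = ((21 + 20)*((6*6)*2 + 1))/5 = (41*(36*2 + 1))/5 = (41*(72 + 1))/5 = (41*73)/5 = (⅕)*2993 = 2993/5 ≈ 598.60)
(C(-4 + 3*2)/2 + q)² = (1/((1 + (-4 + 3*2))*2) + 2993/5)² = ((½)/(1 + (-4 + 6)) + 2993/5)² = ((½)/(1 + 2) + 2993/5)² = ((½)/3 + 2993/5)² = ((⅓)*(½) + 2993/5)² = (⅙ + 2993/5)² = (17963/30)² = 322669369/900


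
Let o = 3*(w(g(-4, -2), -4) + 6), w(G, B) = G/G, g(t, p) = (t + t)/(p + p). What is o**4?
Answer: 194481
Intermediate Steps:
g(t, p) = t/p (g(t, p) = (2*t)/((2*p)) = (2*t)*(1/(2*p)) = t/p)
w(G, B) = 1
o = 21 (o = 3*(1 + 6) = 3*7 = 21)
o**4 = 21**4 = 194481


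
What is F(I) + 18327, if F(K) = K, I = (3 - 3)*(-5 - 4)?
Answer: 18327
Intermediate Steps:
I = 0 (I = 0*(-9) = 0)
F(I) + 18327 = 0 + 18327 = 18327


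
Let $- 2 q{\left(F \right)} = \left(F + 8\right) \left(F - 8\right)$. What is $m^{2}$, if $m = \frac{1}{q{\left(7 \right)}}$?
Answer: $\frac{4}{225} \approx 0.017778$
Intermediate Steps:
$q{\left(F \right)} = - \frac{\left(-8 + F\right) \left(8 + F\right)}{2}$ ($q{\left(F \right)} = - \frac{\left(F + 8\right) \left(F - 8\right)}{2} = - \frac{\left(8 + F\right) \left(-8 + F\right)}{2} = - \frac{\left(-8 + F\right) \left(8 + F\right)}{2}$)
$m = \frac{2}{15}$ ($m = \frac{1}{32 - \frac{7^{2}}{2}} = \frac{1}{32 - \frac{49}{2}} = \frac{1}{\frac{15}{2}} = \frac{2}{15} \approx 0.13333$)
$m^{2} = \left(\frac{2}{15}\right)^{2} = \frac{4}{225}$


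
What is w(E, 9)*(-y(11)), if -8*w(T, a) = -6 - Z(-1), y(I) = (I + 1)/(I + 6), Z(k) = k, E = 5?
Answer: -15/34 ≈ -0.44118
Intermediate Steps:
y(I) = (1 + I)/(6 + I)
w(T, a) = 5/8 (w(T, a) = -(-6 - 1*(-1))/8 = -(-6 + 1)/8 = -⅛*(-5) = 5/8)
w(E, 9)*(-y(11)) = 5*(-(1 + 11)/(6 + 11))/8 = 5*(-12/17)/8 = 5*(-1*12/17)/8 = (5/8)*(-12/17) = -15/34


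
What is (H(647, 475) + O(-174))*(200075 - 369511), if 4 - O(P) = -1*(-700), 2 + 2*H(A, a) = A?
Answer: 63284346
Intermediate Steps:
H(A, a) = -1 + A/2
O(P) = -696 (O(P) = 4 - (-1)*(-700) = 4 - 1*700 = 4 - 700 = -696)
(H(647, 475) + O(-174))*(200075 - 369511) = ((-1 + (1/2)*647) - 696)*(200075 - 369511) = ((-1 + 647/2) - 696)*(-169436) = (645/2 - 696)*(-169436) = -747/2*(-169436) = 63284346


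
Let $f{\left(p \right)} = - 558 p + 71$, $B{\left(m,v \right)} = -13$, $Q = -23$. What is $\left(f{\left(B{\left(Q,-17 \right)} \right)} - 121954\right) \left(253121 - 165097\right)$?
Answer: $-10090103096$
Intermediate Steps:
$f{\left(p \right)} = 71 - 558 p$
$\left(f{\left(B{\left(Q,-17 \right)} \right)} - 121954\right) \left(253121 - 165097\right) = \left(\left(71 - -7254\right) - 121954\right) \left(253121 - 165097\right) = \left(\left(71 + 7254\right) - 121954\right) 88024 = \left(7325 - 121954\right) 88024 = \left(-114629\right) 88024 = -10090103096$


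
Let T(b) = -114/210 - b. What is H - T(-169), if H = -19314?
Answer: -681886/35 ≈ -19482.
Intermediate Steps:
T(b) = -19/35 - b (T(b) = -114*1/210 - b = -19/35 - b)
H - T(-169) = -19314 - (-19/35 - 1*(-169)) = -19314 - (-19/35 + 169) = -19314 - 1*5896/35 = -19314 - 5896/35 = -681886/35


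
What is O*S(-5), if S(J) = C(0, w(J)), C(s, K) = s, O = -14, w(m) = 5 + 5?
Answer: 0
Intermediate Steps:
w(m) = 10
S(J) = 0
O*S(-5) = -14*0 = 0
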